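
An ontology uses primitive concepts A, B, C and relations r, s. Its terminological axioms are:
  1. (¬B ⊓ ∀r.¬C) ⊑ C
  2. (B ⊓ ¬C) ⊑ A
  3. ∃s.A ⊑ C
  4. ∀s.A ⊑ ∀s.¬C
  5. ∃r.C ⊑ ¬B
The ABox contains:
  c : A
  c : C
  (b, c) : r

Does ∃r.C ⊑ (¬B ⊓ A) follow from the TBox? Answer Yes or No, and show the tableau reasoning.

No

1. ∃r.C ⊑ (¬B ⊓ A)  ⇔  (∃r.C ⊓ (B ⊔ ¬A)) unsat w.r.t. T
   apply at x₀: ∃r.C⊑¬B
   open: L(x₀) ⊇ {¬A, ¬B, ∀s.¬A, ∃r.C, ∃s.¬A} (+ ∃-successors)
2. Hence ∃r.C ⊑ (¬B ⊓ A): not entailed.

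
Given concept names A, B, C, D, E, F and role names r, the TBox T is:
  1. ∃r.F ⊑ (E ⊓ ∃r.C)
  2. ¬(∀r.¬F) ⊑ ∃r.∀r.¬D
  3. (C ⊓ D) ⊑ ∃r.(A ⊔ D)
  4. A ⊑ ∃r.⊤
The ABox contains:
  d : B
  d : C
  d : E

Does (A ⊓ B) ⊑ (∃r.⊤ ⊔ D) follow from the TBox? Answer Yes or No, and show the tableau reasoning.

Yes

1. (A ⊓ B) ⊑ (∃r.⊤ ⊔ D)  ⇔  ((A ⊓ B) ⊓ (∀r.⊥ ⊓ ¬D)) unsat w.r.t. T
   all branches close; clash ⊥ at an ∃-successor
2. Hence (A ⊓ B) ⊑ (∃r.⊤ ⊔ D): entailed.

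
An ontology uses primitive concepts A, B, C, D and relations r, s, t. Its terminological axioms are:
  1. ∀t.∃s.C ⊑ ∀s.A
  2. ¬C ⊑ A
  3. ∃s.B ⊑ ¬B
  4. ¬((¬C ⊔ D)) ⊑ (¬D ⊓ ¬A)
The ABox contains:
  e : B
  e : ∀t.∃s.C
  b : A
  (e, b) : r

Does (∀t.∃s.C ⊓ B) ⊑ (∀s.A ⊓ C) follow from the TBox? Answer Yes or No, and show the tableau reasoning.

1. (∀t.∃s.C ⊓ B) ⊑ (∀s.A ⊓ C)  ⇔  ((∀t.∃s.C ⊓ B) ⊓ (∃s.¬A ⊔ ¬C)) unsat w.r.t. T
   apply at x₀: ∀t.∃s.C⊑∀s.A
   open: L(x₀) ⊇ {A, B, ¬C, ∀s.A, ∀s.¬B, …}
2. Hence (∀t.∃s.C ⊓ B) ⊑ (∀s.A ⊓ C): not entailed.

No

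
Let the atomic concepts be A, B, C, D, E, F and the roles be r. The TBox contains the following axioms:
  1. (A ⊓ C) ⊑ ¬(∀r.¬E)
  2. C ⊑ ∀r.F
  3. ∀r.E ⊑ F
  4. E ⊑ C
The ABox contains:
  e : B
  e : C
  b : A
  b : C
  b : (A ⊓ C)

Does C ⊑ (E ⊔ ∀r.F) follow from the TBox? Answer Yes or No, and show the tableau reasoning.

Yes

1. C ⊑ (E ⊔ ∀r.F)  ⇔  (C ⊓ (¬E ⊓ ∃r.¬F)) unsat w.r.t. T
   all branches close; clash {F, ¬F} at an ∃-successor
2. Hence C ⊑ (E ⊔ ∀r.F): entailed.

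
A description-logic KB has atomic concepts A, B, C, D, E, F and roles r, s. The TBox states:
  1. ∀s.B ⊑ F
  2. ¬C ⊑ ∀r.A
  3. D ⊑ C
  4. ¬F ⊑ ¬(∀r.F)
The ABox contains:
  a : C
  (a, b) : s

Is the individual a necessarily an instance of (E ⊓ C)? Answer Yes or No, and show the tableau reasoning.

1. a : (E ⊓ C)?  L(a) = {C} ∪ {(¬E ⊔ ¬C)}
   open: L(a) ⊇ {C, F, ¬E} — a ∉ (E ⊓ C) possible
2. Hence a : (E ⊓ C): not entailed.

No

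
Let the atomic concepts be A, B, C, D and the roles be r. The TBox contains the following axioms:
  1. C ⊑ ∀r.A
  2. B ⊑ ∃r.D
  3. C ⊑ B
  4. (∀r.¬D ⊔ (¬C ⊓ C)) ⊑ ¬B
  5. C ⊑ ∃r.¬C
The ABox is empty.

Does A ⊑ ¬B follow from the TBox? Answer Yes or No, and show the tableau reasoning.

1. A ⊑ ¬B  ⇔  (A ⊓ B) unsat w.r.t. T
   apply at x₀: B⊑∃r.D
   open: L(x₀) ⊇ {A, B, ¬C, ∃r.D} (+ ∃-successors)
2. Hence A ⊑ ¬B: not entailed.

No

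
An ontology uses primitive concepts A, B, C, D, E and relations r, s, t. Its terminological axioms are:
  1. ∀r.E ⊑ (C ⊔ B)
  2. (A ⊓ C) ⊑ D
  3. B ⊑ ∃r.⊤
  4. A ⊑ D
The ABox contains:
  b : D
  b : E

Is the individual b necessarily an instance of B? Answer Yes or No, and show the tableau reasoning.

No

1. b : B?  L(b) = {D, E} ∪ {¬B}
   open: L(b) ⊇ {D, E, ¬B, ∃r.¬E} (+ ∃-successors) — b ∉ B possible
2. Hence b : B: not entailed.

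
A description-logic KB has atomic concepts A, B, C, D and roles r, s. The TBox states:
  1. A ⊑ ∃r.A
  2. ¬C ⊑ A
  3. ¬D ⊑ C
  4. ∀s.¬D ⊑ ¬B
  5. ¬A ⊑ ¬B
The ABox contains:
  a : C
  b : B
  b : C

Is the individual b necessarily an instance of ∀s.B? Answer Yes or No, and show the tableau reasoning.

No

1. b : ∀s.B?  L(b) = {B, C} ∪ {∃s.¬B}
   open: L(b) ⊇ {A, B, C, ∃r.A, ∃s.D, …} (+ ∃-successors) — b ∉ ∀s.B possible
2. Hence b : ∀s.B: not entailed.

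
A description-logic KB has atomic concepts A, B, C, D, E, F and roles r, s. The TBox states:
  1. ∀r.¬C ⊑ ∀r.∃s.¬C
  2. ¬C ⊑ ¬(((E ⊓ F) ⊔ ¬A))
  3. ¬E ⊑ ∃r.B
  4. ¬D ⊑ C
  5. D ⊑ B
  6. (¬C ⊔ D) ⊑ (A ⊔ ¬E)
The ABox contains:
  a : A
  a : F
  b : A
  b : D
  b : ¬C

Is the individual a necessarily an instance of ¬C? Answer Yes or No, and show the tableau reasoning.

1. a : ¬C?  L(a) = {A, F} ∪ {C}
   open: L(a) ⊇ {A, C, E, F, ¬D, …} (+ ∃-successors) — a ∉ ¬C possible
2. Hence a : ¬C: not entailed.

No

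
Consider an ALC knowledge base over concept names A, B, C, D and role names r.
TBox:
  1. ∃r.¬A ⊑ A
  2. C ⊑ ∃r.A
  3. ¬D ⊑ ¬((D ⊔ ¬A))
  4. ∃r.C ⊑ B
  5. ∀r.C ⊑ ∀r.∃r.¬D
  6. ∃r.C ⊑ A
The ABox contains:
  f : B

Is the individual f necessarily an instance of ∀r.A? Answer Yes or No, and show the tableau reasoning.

1. f : ∀r.A?  L(f) = {B} ∪ {∃r.¬A}
   apply at f: ∃r.¬A⊑A
   open: L(f) ⊇ {A, B, D, ¬C, ∃r.¬A, …} (+ ∃-successors) — f ∉ ∀r.A possible
2. Hence f : ∀r.A: not entailed.

No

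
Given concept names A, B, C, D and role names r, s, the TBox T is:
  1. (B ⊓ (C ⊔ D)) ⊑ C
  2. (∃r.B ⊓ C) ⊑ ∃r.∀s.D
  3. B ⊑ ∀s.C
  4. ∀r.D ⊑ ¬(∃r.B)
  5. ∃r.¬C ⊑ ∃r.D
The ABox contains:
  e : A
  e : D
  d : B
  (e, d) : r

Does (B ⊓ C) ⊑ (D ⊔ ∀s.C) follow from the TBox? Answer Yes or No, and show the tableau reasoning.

1. (B ⊓ C) ⊑ (D ⊔ ∀s.C)  ⇔  ((B ⊓ C) ⊓ (¬D ⊓ ∃s.¬C)) unsat w.r.t. T
   all branches close; clash {C, ¬C} at an ∃-successor
2. Hence (B ⊓ C) ⊑ (D ⊔ ∀s.C): entailed.

Yes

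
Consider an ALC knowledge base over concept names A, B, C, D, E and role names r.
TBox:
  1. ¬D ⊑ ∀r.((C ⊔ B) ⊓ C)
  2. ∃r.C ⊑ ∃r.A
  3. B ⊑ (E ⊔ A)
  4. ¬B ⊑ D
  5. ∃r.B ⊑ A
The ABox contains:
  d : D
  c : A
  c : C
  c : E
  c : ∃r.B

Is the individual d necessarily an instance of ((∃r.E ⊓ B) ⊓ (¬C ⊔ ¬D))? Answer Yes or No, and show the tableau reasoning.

No

1. d : ((∃r.E ⊓ B) ⊓ (¬C ⊔ ¬D))?  L(d) = {D} ∪ {((∀r.¬E ⊔ ¬B) ⊔ (C ⊓ D))}
   open: L(d) ⊇ {D, ¬B, ∀r.¬B, ∀r.¬C} — d ∉ ((∃r.E ⊓ B) ⊓ (¬C ⊔ ¬D)) possible
2. Hence d : ((∃r.E ⊓ B) ⊓ (¬C ⊔ ¬D)): not entailed.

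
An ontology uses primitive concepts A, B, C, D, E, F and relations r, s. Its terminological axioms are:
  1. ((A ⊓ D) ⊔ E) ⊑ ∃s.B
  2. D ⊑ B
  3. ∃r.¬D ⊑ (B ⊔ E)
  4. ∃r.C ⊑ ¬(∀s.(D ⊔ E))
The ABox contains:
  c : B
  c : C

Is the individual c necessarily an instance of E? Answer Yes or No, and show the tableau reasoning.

1. c : E?  L(c) = {B, C} ∪ {¬E}
   open: L(c) ⊇ {B, C, ¬A, ¬E, ∀r.D, …} — c ∉ E possible
2. Hence c : E: not entailed.

No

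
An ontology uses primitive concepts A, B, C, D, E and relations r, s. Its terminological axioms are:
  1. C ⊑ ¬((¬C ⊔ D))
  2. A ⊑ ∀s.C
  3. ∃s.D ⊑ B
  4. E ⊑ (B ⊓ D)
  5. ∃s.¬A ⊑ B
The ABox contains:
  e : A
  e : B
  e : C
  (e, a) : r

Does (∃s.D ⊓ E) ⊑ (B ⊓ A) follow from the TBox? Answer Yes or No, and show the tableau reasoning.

No

1. (∃s.D ⊓ E) ⊑ (B ⊓ A)  ⇔  ((∃s.D ⊓ E) ⊓ (¬B ⊔ ¬A)) unsat w.r.t. T
   apply at x₀: ∃s.D⊑B; E⊑(B ⊓ D)
   open: L(x₀) ⊇ {B, D, E, ¬A, ¬C, …} (+ ∃-successors)
2. Hence (∃s.D ⊓ E) ⊑ (B ⊓ A): not entailed.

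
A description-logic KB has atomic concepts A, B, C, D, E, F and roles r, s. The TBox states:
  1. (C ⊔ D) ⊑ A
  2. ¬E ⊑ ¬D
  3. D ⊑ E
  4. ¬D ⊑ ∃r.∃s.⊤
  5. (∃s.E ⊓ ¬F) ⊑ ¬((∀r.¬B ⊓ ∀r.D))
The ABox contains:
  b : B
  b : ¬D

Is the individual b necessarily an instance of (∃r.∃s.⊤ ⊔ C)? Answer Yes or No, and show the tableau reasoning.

1. b : (∃r.∃s.⊤ ⊔ C)?  L(b) = {B, ¬D} ∪ {(∀r.∀s.⊥ ⊓ ¬C)}
   clash ⊥ at an ∃-successor — b ∈ (∃r.∃s.⊤ ⊔ C)
2. Hence b : (∃r.∃s.⊤ ⊔ C): entailed.

Yes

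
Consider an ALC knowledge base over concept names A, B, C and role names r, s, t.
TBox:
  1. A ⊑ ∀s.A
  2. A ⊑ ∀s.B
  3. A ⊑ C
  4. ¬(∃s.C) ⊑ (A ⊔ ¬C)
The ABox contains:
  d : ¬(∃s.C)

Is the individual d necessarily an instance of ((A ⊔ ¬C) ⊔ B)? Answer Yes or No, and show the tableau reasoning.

1. d : ((A ⊔ ¬C) ⊔ B)?  L(d) = {¬(∃s.C)} ∪ {((¬A ⊓ C) ⊓ ¬B)}
   clash {C, ¬C} at d — d ∈ ((A ⊔ ¬C) ⊔ B)
2. Hence d : ((A ⊔ ¬C) ⊔ B): entailed.

Yes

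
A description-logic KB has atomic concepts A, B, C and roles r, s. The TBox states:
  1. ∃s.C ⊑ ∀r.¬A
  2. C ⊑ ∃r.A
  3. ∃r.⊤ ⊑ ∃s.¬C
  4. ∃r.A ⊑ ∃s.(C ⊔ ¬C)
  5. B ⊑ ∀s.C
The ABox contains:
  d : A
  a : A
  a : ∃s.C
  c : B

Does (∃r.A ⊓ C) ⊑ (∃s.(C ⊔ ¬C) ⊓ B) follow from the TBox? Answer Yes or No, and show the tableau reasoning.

1. (∃r.A ⊓ C) ⊑ (∃s.(C ⊔ ¬C) ⊓ B)  ⇔  ((∃r.A ⊓ C) ⊓ (∀s.(¬C ⊓ C) ⊔ ¬B)) unsat w.r.t. T
   apply at x₀: ∃r.A⊑∃s.(C ⊔ ¬C)
   open: L(x₀) ⊇ {C, ¬B, ∀s.¬C, ∃r.A, ∃s.(C ⊔ ¬C), …} (+ ∃-successors)
2. Hence (∃r.A ⊓ C) ⊑ (∃s.(C ⊔ ¬C) ⊓ B): not entailed.

No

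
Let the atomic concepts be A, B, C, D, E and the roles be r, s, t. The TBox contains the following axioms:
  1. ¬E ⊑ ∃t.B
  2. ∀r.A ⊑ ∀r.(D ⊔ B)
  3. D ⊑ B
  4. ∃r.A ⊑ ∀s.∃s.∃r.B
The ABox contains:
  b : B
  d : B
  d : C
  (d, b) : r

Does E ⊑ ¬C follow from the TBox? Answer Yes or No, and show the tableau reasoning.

1. E ⊑ ¬C  ⇔  (E ⊓ C) unsat w.r.t. T
   open: L(x₀) ⊇ {C, E, ¬D, ∀r.¬A, ∃r.¬A} (+ ∃-successors)
2. Hence E ⊑ ¬C: not entailed.

No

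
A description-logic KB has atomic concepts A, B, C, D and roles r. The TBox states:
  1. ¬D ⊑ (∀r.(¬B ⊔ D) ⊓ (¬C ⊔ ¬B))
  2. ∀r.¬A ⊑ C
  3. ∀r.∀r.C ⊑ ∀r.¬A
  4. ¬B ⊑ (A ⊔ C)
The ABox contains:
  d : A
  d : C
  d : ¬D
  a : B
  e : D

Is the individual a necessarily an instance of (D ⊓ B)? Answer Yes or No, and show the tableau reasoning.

1. a : (D ⊓ B)?  L(a) = {B} ∪ {(¬D ⊔ ¬B)}
   open: L(a) ⊇ {B, ¬C, ¬D, ∀r.(¬B ⊔ D), ∃r.A, …} (+ ∃-successors) — a ∉ (D ⊓ B) possible
2. Hence a : (D ⊓ B): not entailed.

No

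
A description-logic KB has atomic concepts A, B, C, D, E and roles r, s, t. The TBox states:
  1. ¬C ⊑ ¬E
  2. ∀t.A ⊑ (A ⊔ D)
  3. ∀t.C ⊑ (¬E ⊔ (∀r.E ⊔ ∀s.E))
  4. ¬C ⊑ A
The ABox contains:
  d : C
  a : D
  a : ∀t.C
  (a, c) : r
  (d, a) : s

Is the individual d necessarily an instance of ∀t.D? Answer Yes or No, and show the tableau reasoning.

1. d : ∀t.D?  L(d) = {C} ∪ {∃t.¬D}
   open: L(d) ⊇ {C, ∃t.¬A, ∃t.¬C, ∃t.¬D} (+ ∃-successors) — d ∉ ∀t.D possible
2. Hence d : ∀t.D: not entailed.

No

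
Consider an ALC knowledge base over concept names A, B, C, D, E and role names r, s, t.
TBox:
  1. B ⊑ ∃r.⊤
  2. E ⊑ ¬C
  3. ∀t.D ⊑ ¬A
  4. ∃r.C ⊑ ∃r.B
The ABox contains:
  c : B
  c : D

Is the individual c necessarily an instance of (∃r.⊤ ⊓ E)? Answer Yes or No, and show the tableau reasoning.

1. c : (∃r.⊤ ⊓ E)?  L(c) = {B, D} ∪ {(∀r.⊥ ⊔ ¬E)}
   apply at c: B⊑∃r.⊤
   open: L(c) ⊇ {B, D, ¬E, ∀r.¬C, ∃r.⊤, …} (+ ∃-successors) — c ∉ (∃r.⊤ ⊓ E) possible
2. Hence c : (∃r.⊤ ⊓ E): not entailed.

No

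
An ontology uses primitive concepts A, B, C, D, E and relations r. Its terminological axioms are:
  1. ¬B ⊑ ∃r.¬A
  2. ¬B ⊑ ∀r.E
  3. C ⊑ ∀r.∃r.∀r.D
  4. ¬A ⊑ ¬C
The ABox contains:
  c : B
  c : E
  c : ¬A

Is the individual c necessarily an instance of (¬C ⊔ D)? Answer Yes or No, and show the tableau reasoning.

1. c : (¬C ⊔ D)?  L(c) = {B, E, ¬A} ∪ {(C ⊓ ¬D)}
   clash {C, ¬C} at c — c ∈ (¬C ⊔ D)
2. Hence c : (¬C ⊔ D): entailed.

Yes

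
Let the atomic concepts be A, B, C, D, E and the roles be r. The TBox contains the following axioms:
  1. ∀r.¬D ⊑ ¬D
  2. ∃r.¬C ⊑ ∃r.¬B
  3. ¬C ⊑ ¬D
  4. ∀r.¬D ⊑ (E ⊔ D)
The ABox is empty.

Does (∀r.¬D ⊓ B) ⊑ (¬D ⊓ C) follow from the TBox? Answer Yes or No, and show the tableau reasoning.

No

1. (∀r.¬D ⊓ B) ⊑ (¬D ⊓ C)  ⇔  ((∀r.¬D ⊓ B) ⊓ (D ⊔ ¬C)) unsat w.r.t. T
   apply at x₀: ∀r.¬D⊑¬D; ∀r.¬D⊑(E ⊔ D)
   open: L(x₀) ⊇ {B, E, ¬C, ¬D, ∀r.C, …}
2. Hence (∀r.¬D ⊓ B) ⊑ (¬D ⊓ C): not entailed.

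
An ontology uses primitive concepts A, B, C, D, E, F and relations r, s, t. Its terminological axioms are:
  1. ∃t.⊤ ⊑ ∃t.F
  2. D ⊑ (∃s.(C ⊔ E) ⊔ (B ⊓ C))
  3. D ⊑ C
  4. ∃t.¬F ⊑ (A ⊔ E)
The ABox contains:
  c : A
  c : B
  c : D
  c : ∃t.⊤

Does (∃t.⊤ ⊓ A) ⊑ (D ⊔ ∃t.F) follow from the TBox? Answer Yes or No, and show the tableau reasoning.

1. (∃t.⊤ ⊓ A) ⊑ (D ⊔ ∃t.F)  ⇔  ((∃t.⊤ ⊓ A) ⊓ (¬D ⊓ ∀t.¬F)) unsat w.r.t. T
   all branches close; clash {F, ¬F} at an ∃-successor
2. Hence (∃t.⊤ ⊓ A) ⊑ (D ⊔ ∃t.F): entailed.

Yes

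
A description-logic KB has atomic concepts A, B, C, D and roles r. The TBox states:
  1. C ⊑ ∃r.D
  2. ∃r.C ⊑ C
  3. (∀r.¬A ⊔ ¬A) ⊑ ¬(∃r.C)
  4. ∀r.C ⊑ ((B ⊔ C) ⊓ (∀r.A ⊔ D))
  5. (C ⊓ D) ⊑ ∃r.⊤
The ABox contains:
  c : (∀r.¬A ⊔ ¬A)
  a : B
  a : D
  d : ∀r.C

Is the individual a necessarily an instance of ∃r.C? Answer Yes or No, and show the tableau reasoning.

No

1. a : ∃r.C?  L(a) = {B, D} ∪ {∀r.¬C}
   open: L(a) ⊇ {B, D, ¬C, ∀r.¬C, ∃r.¬C} (+ ∃-successors) — a ∉ ∃r.C possible
2. Hence a : ∃r.C: not entailed.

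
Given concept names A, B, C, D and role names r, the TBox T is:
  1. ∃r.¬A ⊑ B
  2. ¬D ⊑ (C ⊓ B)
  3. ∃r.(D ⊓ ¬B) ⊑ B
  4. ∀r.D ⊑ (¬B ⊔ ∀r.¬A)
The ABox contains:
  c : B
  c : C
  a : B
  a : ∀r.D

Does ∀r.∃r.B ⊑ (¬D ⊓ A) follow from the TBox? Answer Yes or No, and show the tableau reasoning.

1. ∀r.∃r.B ⊑ (¬D ⊓ A)  ⇔  (∀r.∃r.B ⊓ (D ⊔ ¬A)) unsat w.r.t. T
   open: L(x₀) ⊇ {D, ∀r.(¬D ⊔ B), ∀r.A, ∀r.∃r.B, ∃r.¬D} (+ ∃-successors)
2. Hence ∀r.∃r.B ⊑ (¬D ⊓ A): not entailed.

No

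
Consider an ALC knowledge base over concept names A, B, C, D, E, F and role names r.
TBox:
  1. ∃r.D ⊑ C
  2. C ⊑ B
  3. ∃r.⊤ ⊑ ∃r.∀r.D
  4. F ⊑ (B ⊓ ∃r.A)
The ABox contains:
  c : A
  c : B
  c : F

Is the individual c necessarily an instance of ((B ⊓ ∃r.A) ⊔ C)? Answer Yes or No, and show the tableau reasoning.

Yes

1. c : ((B ⊓ ∃r.A) ⊔ C)?  L(c) = {A, B, F} ∪ {((¬B ⊔ ∀r.¬A) ⊓ ¬C)}
   clash {C, ¬C} at c — c ∈ ((B ⊓ ∃r.A) ⊔ C)
2. Hence c : ((B ⊓ ∃r.A) ⊔ C): entailed.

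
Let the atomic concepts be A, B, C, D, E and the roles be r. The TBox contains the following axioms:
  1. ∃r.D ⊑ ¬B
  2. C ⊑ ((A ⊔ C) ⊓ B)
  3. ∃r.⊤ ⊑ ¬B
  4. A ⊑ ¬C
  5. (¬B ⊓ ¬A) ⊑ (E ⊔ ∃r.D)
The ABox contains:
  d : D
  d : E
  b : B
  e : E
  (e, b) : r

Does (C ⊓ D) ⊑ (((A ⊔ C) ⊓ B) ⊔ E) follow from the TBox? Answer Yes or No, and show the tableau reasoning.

Yes

1. (C ⊓ D) ⊑ (((A ⊔ C) ⊓ B) ⊔ E)  ⇔  ((C ⊓ D) ⊓ (((¬A ⊓ ¬C) ⊔ ¬B) ⊓ ¬E)) unsat w.r.t. T
   all branches close; clash {C, ¬C} at x₀
2. Hence (C ⊓ D) ⊑ (((A ⊔ C) ⊓ B) ⊔ E): entailed.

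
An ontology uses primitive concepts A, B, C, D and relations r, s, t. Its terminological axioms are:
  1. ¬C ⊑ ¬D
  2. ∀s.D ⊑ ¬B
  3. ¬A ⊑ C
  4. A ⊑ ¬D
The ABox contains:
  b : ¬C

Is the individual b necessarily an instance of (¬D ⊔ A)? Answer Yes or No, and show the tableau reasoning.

1. b : (¬D ⊔ A)?  L(b) = {¬C} ∪ {(D ⊓ ¬A)}
   clash {C, ¬C} at b — b ∈ (¬D ⊔ A)
2. Hence b : (¬D ⊔ A): entailed.

Yes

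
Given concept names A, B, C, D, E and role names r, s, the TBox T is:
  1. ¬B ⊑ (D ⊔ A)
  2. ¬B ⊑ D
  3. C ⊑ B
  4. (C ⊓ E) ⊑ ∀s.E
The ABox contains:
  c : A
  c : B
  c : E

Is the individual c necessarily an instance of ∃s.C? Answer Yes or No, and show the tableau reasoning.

1. c : ∃s.C?  L(c) = {A, B, E} ∪ {∀s.¬C}
   open: L(c) ⊇ {A, B, E, ¬C, ∀s.¬C} — c ∉ ∃s.C possible
2. Hence c : ∃s.C: not entailed.

No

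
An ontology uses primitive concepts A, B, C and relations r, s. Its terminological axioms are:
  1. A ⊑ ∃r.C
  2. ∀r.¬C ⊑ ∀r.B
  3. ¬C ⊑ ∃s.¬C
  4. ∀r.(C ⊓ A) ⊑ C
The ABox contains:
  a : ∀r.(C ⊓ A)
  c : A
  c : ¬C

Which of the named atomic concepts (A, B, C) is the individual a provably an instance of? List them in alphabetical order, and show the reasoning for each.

1. a : A?  L(a) = {∀r.(C ⊓ A)} ∪ {¬A}
   apply at a: ∀r.(C ⊓ A)⊑C
   open: L(a) ⊇ {C, ¬A, ∀r.(C ⊓ A), ∃r.C} (+ ∃-successors) — a ∉ A possible
2. a : B?  L(a) = {∀r.(C ⊓ A)} ∪ {¬B}
   apply at a: ∀r.(C ⊓ A)⊑C
   open: L(a) ⊇ {C, ¬A, ¬B, ∀r.(C ⊓ A), ∃r.C} (+ ∃-successors) — a ∉ B possible
3. a : C?  L(a) = {∀r.(C ⊓ A)} ∪ {¬C}
   clash {C, ¬C} at a — a ∈ C
4. Entailed for a: {C}

{C}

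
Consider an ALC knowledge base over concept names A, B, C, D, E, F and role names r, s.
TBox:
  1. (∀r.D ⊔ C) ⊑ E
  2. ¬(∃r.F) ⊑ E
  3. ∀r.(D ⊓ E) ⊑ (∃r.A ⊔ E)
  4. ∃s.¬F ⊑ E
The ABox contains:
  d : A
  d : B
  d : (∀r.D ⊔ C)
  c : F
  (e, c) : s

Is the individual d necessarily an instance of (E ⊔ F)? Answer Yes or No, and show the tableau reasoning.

Yes

1. d : (E ⊔ F)?  L(d) = {A, B, (∀r.D ⊔ C)} ∪ {(¬E ⊓ ¬F)}
   clash {E, ¬E} at d — d ∈ (E ⊔ F)
2. Hence d : (E ⊔ F): entailed.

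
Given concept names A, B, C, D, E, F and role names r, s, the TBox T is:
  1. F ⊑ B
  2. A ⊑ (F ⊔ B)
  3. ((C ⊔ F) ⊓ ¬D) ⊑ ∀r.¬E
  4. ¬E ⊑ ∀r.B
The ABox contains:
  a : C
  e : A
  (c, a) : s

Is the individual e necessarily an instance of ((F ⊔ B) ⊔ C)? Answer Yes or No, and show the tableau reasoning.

Yes

1. e : ((F ⊔ B) ⊔ C)?  L(e) = {A} ∪ {((¬F ⊓ ¬B) ⊓ ¬C)}
   clash {B, ¬B} at e — e ∈ ((F ⊔ B) ⊔ C)
2. Hence e : ((F ⊔ B) ⊔ C): entailed.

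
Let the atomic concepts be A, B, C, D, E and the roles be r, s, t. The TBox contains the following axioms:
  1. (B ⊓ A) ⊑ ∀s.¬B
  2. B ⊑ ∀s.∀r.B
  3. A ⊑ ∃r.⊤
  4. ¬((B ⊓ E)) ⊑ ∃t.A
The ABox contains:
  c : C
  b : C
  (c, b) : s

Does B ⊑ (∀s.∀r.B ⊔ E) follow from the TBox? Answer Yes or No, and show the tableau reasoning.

1. B ⊑ (∀s.∀r.B ⊔ E)  ⇔  (B ⊓ (∃s.∃r.¬B ⊓ ¬E)) unsat w.r.t. T
   all branches close; clash {B, ¬B} at an ∃-successor
2. Hence B ⊑ (∀s.∀r.B ⊔ E): entailed.

Yes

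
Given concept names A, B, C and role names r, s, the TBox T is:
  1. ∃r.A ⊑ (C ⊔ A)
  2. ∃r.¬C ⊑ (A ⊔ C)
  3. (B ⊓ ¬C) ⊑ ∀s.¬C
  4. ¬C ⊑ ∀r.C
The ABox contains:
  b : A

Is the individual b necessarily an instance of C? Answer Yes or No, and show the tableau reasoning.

1. b : C?  L(b) = {A} ∪ {¬C}
   apply at b: ¬C⊑∀r.C
   open: L(b) ⊇ {A, ¬B, ¬C, ∀r.C, ∀r.¬A} — b ∉ C possible
2. Hence b : C: not entailed.

No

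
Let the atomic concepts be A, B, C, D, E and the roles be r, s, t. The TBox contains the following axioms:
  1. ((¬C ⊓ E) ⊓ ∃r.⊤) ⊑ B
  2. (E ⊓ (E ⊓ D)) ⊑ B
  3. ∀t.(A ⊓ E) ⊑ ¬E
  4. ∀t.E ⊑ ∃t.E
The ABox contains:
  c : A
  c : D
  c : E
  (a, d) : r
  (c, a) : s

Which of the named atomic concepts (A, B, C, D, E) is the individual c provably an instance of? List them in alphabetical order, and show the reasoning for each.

1. c : A?  L(c) = {A, D, E} ∪ {¬A}
   clash {A, ¬A} at c — c ∈ A
2. c : B?  L(c) = {A, D, E} ∪ {¬B}
   clash {B, ¬B} at c — c ∈ B
3. c : C?  L(c) = {A, D, E} ∪ {¬C}
   open: L(c) ⊇ {A, B, D, E, ¬C, …} (+ ∃-successors) — c ∉ C possible
4. c : D?  L(c) = {A, D, E} ∪ {¬D}
   clash {D, ¬D} at c — c ∈ D
5. c : E?  L(c) = {A, D, E} ∪ {¬E}
   clash {E, ¬E} at c — c ∈ E
6. Entailed for c: {A, B, D, E}

{A, B, D, E}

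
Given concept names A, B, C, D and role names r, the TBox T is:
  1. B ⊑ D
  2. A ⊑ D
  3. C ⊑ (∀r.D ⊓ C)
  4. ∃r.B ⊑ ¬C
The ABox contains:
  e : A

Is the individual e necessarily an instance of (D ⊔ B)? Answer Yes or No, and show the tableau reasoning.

Yes

1. e : (D ⊔ B)?  L(e) = {A} ∪ {(¬D ⊓ ¬B)}
   clash {D, ¬D} at e — e ∈ (D ⊔ B)
2. Hence e : (D ⊔ B): entailed.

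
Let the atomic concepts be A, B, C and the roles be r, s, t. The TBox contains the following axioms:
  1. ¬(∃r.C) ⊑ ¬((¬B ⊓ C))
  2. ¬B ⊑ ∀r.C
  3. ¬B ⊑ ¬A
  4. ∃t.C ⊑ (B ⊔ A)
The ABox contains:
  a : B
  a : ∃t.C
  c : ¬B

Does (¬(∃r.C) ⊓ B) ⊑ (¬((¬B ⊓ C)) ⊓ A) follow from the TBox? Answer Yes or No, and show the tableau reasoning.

1. (¬(∃r.C) ⊓ B) ⊑ (¬((¬B ⊓ C)) ⊓ A)  ⇔  ((∀r.¬C ⊓ B) ⊓ ((¬B ⊓ C) ⊔ ¬A)) unsat w.r.t. T
   apply at x₀: ¬(∃r.C)⊑¬((¬B ⊓ C))
   open: L(x₀) ⊇ {B, ¬A, ∀r.¬C, ∀t.¬C}
2. Hence (¬(∃r.C) ⊓ B) ⊑ (¬((¬B ⊓ C)) ⊓ A): not entailed.

No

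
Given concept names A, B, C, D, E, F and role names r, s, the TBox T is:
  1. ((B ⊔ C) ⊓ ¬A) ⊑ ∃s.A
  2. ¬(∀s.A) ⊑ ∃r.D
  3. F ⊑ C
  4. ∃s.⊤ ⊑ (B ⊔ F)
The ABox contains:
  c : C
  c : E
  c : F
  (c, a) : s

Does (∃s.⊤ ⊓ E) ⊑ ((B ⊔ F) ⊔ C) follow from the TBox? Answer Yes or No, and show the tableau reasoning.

Yes

1. (∃s.⊤ ⊓ E) ⊑ ((B ⊔ F) ⊔ C)  ⇔  ((∃s.⊤ ⊓ E) ⊓ ((¬B ⊓ ¬F) ⊓ ¬C)) unsat w.r.t. T
   all branches close; clash {F, ¬F} at x₀
2. Hence (∃s.⊤ ⊓ E) ⊑ ((B ⊔ F) ⊔ C): entailed.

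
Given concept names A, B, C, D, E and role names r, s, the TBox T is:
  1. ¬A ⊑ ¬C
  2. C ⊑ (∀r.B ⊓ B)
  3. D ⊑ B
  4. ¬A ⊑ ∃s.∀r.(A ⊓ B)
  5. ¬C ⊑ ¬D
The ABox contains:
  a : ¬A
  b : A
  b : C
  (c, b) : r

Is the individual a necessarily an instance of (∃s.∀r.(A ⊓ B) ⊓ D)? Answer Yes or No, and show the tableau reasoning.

No

1. a : (∃s.∀r.(A ⊓ B) ⊓ D)?  L(a) = {¬A} ∪ {(∀s.∃r.(¬A ⊔ ¬B) ⊔ ¬D)}
   apply at a: ¬A⊑¬C; ¬A⊑∃s.∀r.(A ⊓ B)
   open: L(a) ⊇ {¬A, ¬C, ¬D, ∃s.∀r.(A ⊓ B)} (+ ∃-successors) — a ∉ (∃s.∀r.(A ⊓ B) ⊓ D) possible
2. Hence a : (∃s.∀r.(A ⊓ B) ⊓ D): not entailed.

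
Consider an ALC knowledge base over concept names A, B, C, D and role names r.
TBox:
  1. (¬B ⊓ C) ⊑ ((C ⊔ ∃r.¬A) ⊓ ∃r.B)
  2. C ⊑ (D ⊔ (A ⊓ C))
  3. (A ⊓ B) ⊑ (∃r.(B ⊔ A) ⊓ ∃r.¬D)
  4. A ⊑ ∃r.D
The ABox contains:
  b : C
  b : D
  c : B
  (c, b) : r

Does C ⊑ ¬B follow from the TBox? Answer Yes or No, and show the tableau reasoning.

1. C ⊑ ¬B  ⇔  (C ⊓ B) unsat w.r.t. T
   apply at x₀: C⊑(D ⊔ (A ⊓ C))
   open: L(x₀) ⊇ {B, C, D, ¬A}
2. Hence C ⊑ ¬B: not entailed.

No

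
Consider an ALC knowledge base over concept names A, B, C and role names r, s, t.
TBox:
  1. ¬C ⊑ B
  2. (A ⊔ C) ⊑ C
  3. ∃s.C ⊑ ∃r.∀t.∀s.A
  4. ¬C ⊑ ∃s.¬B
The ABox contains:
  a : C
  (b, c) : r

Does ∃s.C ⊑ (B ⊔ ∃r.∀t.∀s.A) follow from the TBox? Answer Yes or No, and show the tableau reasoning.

Yes

1. ∃s.C ⊑ (B ⊔ ∃r.∀t.∀s.A)  ⇔  (∃s.C ⊓ (¬B ⊓ ∀r.∃t.∃s.¬A)) unsat w.r.t. T
   all branches close; clash {B, ¬B} at x₀
2. Hence ∃s.C ⊑ (B ⊔ ∃r.∀t.∀s.A): entailed.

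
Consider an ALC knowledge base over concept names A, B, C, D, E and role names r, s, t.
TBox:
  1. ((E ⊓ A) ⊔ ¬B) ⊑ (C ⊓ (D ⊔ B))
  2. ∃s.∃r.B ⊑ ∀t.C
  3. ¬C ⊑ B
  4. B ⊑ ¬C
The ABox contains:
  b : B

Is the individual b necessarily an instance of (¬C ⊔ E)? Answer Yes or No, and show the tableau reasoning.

1. b : (¬C ⊔ E)?  L(b) = {B} ∪ {(C ⊓ ¬E)}
   clash {C, ¬C} at b — b ∈ (¬C ⊔ E)
2. Hence b : (¬C ⊔ E): entailed.

Yes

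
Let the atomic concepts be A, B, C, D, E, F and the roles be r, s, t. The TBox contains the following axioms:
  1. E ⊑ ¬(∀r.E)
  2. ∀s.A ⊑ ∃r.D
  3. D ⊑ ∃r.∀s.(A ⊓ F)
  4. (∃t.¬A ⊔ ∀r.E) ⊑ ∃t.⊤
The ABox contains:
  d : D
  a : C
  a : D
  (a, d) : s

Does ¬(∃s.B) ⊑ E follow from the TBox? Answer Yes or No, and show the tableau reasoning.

1. ¬(∃s.B) ⊑ E  ⇔  (∀s.¬B ⊓ ¬E) unsat w.r.t. T
   open: L(x₀) ⊇ {¬D, ¬E, ∀s.¬B, ∀t.A, ∃r.¬E, …} (+ ∃-successors)
2. Hence ¬(∃s.B) ⊑ E: not entailed.

No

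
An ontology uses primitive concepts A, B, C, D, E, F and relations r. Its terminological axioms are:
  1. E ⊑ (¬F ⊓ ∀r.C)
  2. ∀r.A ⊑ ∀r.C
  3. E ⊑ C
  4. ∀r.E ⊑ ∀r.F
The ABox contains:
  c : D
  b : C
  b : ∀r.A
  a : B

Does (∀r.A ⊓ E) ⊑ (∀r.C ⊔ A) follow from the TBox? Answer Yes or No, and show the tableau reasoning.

Yes

1. (∀r.A ⊓ E) ⊑ (∀r.C ⊔ A)  ⇔  ((∀r.A ⊓ E) ⊓ (∃r.¬C ⊓ ¬A)) unsat w.r.t. T
   all branches close; clash {C, ¬C} at an ∃-successor
2. Hence (∀r.A ⊓ E) ⊑ (∀r.C ⊔ A): entailed.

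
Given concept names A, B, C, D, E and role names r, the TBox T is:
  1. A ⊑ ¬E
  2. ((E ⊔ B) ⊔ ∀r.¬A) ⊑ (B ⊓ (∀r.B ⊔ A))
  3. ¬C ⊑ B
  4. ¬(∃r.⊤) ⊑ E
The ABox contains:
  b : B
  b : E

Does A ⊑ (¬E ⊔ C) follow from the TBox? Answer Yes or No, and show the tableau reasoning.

Yes

1. A ⊑ (¬E ⊔ C)  ⇔  (A ⊓ (E ⊓ ¬C)) unsat w.r.t. T
   all branches close; clash {E, ¬E} at x₀
2. Hence A ⊑ (¬E ⊔ C): entailed.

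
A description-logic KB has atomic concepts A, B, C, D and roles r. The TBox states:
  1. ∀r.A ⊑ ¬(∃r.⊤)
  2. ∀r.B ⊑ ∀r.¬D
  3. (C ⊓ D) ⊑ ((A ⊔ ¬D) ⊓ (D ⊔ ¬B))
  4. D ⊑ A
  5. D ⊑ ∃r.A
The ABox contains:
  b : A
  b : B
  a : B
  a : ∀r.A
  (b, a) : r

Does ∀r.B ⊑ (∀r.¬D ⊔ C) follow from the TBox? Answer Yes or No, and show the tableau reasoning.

1. ∀r.B ⊑ (∀r.¬D ⊔ C)  ⇔  (∀r.B ⊓ (∃r.D ⊓ ¬C)) unsat w.r.t. T
   all branches close; clash ⊥ at an ∃-successor
2. Hence ∀r.B ⊑ (∀r.¬D ⊔ C): entailed.

Yes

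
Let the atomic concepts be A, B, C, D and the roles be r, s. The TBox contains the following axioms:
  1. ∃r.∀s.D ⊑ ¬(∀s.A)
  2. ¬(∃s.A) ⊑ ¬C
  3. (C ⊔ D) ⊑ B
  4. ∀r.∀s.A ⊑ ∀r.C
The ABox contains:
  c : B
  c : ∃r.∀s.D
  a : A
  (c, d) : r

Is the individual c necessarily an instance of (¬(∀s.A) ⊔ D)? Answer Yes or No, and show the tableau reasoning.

Yes

1. c : (¬(∀s.A) ⊔ D)?  L(c) = {B, ∃r.∀s.D} ∪ {(∀s.A ⊓ ¬D)}
   clash {A, ¬A} at an ∃-successor — c ∈ (¬(∀s.A) ⊔ D)
2. Hence c : (¬(∀s.A) ⊔ D): entailed.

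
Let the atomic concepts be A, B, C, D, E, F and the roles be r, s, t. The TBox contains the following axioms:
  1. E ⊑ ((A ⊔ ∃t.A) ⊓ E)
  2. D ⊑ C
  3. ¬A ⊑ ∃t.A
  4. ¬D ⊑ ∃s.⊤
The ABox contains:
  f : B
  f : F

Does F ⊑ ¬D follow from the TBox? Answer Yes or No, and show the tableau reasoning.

1. F ⊑ ¬D  ⇔  (F ⊓ D) unsat w.r.t. T
   apply at x₀: D⊑C
   open: L(x₀) ⊇ {A, C, D, F, ¬E}
2. Hence F ⊑ ¬D: not entailed.

No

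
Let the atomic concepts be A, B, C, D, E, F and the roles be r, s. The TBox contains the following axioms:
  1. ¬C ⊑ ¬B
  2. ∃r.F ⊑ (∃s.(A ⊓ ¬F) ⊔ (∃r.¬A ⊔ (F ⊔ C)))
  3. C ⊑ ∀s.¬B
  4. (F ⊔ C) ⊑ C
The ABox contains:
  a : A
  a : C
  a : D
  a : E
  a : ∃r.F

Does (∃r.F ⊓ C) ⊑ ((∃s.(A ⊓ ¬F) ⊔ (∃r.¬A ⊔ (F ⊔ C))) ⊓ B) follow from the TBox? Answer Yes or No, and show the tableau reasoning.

No

1. (∃r.F ⊓ C) ⊑ ((∃s.(A ⊓ ¬F) ⊔ (∃r.¬A ⊔ (F ⊔ C))) ⊓ B)  ⇔  ((∃r.F ⊓ C) ⊓ ((∀s.(¬A ⊔ F) ⊓ (∀r.A ⊓ (¬F ⊓ ¬C))) ⊔ ¬B)) unsat w.r.t. T
   apply at x₀: ∃r.F⊑(∃s.(A ⊓ ¬F) ⊔ (∃r.¬A ⊔ (F ⊔ C))); C⊑∀s.¬B
   open: L(x₀) ⊇ {C, ¬B, ∀s.¬B, ∃r.F, ∃s.(A ⊓ ¬F)} (+ ∃-successors)
2. Hence (∃r.F ⊓ C) ⊑ ((∃s.(A ⊓ ¬F) ⊔ (∃r.¬A ⊔ (F ⊔ C))) ⊓ B): not entailed.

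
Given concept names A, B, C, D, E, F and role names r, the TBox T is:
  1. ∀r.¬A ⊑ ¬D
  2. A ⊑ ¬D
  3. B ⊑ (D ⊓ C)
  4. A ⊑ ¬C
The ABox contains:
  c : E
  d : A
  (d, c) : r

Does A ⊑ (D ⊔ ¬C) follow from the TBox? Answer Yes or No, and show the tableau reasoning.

Yes

1. A ⊑ (D ⊔ ¬C)  ⇔  (A ⊓ (¬D ⊓ C)) unsat w.r.t. T
   all branches close; clash {C, ¬C} at x₀
2. Hence A ⊑ (D ⊔ ¬C): entailed.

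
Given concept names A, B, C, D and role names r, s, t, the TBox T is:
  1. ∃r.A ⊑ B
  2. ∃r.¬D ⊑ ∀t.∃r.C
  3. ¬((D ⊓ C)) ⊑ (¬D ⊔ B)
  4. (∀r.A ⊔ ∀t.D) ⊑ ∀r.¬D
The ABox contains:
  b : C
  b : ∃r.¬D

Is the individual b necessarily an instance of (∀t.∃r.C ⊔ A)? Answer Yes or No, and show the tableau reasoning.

Yes

1. b : (∀t.∃r.C ⊔ A)?  L(b) = {C, ∃r.¬D} ∪ {(∃t.∀r.¬C ⊓ ¬A)}
   clash {C, ¬C} at an ∃-successor — b ∈ (∀t.∃r.C ⊔ A)
2. Hence b : (∀t.∃r.C ⊔ A): entailed.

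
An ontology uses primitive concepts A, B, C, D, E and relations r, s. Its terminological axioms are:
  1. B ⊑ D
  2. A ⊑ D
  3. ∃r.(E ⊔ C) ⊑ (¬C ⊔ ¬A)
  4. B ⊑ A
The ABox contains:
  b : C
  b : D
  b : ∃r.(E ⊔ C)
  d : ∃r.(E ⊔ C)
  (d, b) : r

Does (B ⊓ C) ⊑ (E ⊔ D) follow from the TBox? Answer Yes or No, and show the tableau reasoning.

1. (B ⊓ C) ⊑ (E ⊔ D)  ⇔  ((B ⊓ C) ⊓ (¬E ⊓ ¬D)) unsat w.r.t. T
   all branches close; clash {D, ¬D} at x₀
2. Hence (B ⊓ C) ⊑ (E ⊔ D): entailed.

Yes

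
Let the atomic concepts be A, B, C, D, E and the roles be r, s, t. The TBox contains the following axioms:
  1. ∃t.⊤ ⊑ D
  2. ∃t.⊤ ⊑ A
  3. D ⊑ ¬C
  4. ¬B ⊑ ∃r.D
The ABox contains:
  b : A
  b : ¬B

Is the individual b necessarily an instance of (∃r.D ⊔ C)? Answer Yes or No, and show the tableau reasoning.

1. b : (∃r.D ⊔ C)?  L(b) = {A, ¬B} ∪ {(∀r.¬D ⊓ ¬C)}
   clash {D, ¬D} at an ∃-successor — b ∈ (∃r.D ⊔ C)
2. Hence b : (∃r.D ⊔ C): entailed.

Yes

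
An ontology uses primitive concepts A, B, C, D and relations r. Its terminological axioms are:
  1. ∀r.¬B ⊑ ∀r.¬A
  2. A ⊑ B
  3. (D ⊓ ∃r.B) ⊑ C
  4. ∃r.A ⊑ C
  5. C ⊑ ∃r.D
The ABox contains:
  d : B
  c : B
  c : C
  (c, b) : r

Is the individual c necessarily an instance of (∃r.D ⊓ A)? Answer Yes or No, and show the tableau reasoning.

1. c : (∃r.D ⊓ A)?  L(c) = {B, C} ∪ {(∀r.¬D ⊔ ¬A)}
   apply at c: C⊑∃r.D
   open: L(c) ⊇ {B, C, ¬A, ∃r.B, ∃r.D} (+ ∃-successors) — c ∉ (∃r.D ⊓ A) possible
2. Hence c : (∃r.D ⊓ A): not entailed.

No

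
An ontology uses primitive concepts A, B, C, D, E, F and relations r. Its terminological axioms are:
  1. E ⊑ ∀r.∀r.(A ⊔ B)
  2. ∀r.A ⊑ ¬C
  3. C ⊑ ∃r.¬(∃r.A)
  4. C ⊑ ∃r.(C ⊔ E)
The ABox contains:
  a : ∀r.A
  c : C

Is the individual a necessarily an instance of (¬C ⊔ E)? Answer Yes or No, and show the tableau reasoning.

1. a : (¬C ⊔ E)?  L(a) = {∀r.A} ∪ {(C ⊓ ¬E)}
   clash {C, ¬C} at a — a ∈ (¬C ⊔ E)
2. Hence a : (¬C ⊔ E): entailed.

Yes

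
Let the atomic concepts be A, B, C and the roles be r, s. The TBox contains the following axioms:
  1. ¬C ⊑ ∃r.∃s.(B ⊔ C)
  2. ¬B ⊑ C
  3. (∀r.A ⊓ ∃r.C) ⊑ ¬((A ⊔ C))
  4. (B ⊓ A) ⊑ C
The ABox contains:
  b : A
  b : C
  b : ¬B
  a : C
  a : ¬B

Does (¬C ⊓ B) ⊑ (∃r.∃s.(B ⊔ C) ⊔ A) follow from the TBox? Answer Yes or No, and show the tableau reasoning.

1. (¬C ⊓ B) ⊑ (∃r.∃s.(B ⊔ C) ⊔ A)  ⇔  ((¬C ⊓ B) ⊓ (∀r.∀s.(¬B ⊓ ¬C) ⊓ ¬A)) unsat w.r.t. T
   all branches close; clash {C, ¬C} at x₀
2. Hence (¬C ⊓ B) ⊑ (∃r.∃s.(B ⊔ C) ⊔ A): entailed.

Yes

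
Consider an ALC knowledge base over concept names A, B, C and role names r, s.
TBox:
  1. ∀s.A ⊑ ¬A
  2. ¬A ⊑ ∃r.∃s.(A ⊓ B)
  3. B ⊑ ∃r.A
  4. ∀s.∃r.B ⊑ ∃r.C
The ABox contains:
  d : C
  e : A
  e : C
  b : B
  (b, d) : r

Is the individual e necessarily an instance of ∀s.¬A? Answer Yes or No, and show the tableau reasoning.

No

1. e : ∀s.¬A?  L(e) = {A, C} ∪ {∃s.A}
   open: L(e) ⊇ {A, C, ¬B, ∃s.A, ∃s.¬A, …} (+ ∃-successors) — e ∉ ∀s.¬A possible
2. Hence e : ∀s.¬A: not entailed.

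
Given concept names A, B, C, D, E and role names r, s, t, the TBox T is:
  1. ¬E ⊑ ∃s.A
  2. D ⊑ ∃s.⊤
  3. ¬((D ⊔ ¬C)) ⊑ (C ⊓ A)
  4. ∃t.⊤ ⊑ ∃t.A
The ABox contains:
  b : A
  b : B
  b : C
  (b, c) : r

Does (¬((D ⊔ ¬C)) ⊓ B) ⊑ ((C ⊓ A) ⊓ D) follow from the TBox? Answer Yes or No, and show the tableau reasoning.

1. (¬((D ⊔ ¬C)) ⊓ B) ⊑ ((C ⊓ A) ⊓ D)  ⇔  (((¬D ⊓ C) ⊓ B) ⊓ ((¬C ⊔ ¬A) ⊔ ¬D)) unsat w.r.t. T
   apply at x₀: ¬((D ⊔ ¬C))⊑(C ⊓ A)
   open: L(x₀) ⊇ {A, B, C, E, ¬D, …}
2. Hence (¬((D ⊔ ¬C)) ⊓ B) ⊑ ((C ⊓ A) ⊓ D): not entailed.

No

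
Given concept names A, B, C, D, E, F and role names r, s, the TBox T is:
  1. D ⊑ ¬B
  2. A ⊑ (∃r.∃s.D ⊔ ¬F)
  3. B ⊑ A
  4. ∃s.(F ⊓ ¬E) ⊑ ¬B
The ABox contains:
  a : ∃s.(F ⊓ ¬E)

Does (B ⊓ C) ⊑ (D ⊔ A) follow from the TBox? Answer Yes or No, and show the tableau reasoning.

Yes

1. (B ⊓ C) ⊑ (D ⊔ A)  ⇔  ((B ⊓ C) ⊓ (¬D ⊓ ¬A)) unsat w.r.t. T
   all branches close; clash {A, ¬A} at x₀
2. Hence (B ⊓ C) ⊑ (D ⊔ A): entailed.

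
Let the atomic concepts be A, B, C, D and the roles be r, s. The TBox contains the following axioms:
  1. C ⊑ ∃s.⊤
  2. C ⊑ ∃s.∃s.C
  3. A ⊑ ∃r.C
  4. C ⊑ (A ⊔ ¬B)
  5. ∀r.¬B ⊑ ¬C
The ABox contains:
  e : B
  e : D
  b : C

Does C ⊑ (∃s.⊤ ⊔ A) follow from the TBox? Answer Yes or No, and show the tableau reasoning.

Yes

1. C ⊑ (∃s.⊤ ⊔ A)  ⇔  (C ⊓ (∀s.⊥ ⊓ ¬A)) unsat w.r.t. T
   all branches close; clash {C, ¬C} at x₀
2. Hence C ⊑ (∃s.⊤ ⊔ A): entailed.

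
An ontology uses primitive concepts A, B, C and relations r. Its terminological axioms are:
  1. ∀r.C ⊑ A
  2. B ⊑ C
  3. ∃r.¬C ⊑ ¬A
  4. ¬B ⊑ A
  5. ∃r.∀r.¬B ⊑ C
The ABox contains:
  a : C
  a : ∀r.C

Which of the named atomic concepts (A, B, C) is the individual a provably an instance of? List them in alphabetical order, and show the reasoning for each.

{A, C}

1. a : A?  L(a) = {C, ∀r.C} ∪ {¬A}
   clash {A, ¬A} at a — a ∈ A
2. a : B?  L(a) = {C, ∀r.C} ∪ {¬B}
   apply at a: ∀r.C⊑A; ¬B⊑A
   open: L(a) ⊇ {A, C, ¬B, ∀r.C} — a ∉ B possible
3. a : C?  L(a) = {C, ∀r.C} ∪ {¬C}
   clash {C, ¬C} at a — a ∈ C
4. Entailed for a: {A, C}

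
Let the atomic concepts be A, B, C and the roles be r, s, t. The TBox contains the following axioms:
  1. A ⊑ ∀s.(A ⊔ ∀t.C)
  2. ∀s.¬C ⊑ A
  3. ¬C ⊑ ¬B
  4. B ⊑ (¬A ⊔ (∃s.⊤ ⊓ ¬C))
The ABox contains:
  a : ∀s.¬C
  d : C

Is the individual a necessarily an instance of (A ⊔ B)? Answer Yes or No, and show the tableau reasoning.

1. a : (A ⊔ B)?  L(a) = {∀s.¬C} ∪ {(¬A ⊓ ¬B)}
   clash {A, ¬A} at a — a ∈ (A ⊔ B)
2. Hence a : (A ⊔ B): entailed.

Yes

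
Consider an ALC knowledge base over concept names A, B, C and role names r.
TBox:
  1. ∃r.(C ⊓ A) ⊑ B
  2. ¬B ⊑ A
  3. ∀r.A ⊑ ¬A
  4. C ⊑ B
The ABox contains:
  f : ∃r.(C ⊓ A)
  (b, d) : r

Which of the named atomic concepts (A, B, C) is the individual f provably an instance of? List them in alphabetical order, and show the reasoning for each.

{B}

1. f : A?  L(f) = {∃r.(C ⊓ A)} ∪ {¬A}
   apply at f: ∃r.(C ⊓ A)⊑B
   open: L(f) ⊇ {B, ¬A, ∃r.(C ⊓ A)} (+ ∃-successors) — f ∉ A possible
2. f : B?  L(f) = {∃r.(C ⊓ A)} ∪ {¬B}
   clash {B, ¬B} at f — f ∈ B
3. f : C?  L(f) = {∃r.(C ⊓ A)} ∪ {¬C}
   apply at f: ∃r.(C ⊓ A)⊑B
   open: L(f) ⊇ {B, ¬C, ∃r.(C ⊓ A), ∃r.¬A} (+ ∃-successors) — f ∉ C possible
4. Entailed for f: {B}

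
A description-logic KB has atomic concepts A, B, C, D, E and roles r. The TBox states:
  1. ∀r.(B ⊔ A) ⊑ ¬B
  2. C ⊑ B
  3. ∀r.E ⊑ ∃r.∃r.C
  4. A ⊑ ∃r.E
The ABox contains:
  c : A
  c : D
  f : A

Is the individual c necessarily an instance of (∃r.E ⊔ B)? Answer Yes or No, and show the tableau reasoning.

Yes

1. c : (∃r.E ⊔ B)?  L(c) = {A, D} ∪ {(∀r.¬E ⊓ ¬B)}
   clash {B, ¬B} at c — c ∈ (∃r.E ⊔ B)
2. Hence c : (∃r.E ⊔ B): entailed.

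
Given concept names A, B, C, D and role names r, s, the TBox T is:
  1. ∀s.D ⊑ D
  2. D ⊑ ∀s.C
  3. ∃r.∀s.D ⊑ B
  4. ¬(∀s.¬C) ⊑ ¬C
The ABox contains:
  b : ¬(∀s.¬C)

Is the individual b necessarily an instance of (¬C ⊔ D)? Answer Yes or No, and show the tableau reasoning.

1. b : (¬C ⊔ D)?  L(b) = {¬(∀s.¬C)} ∪ {(C ⊓ ¬D)}
   clash {C, ¬C} at b — b ∈ (¬C ⊔ D)
2. Hence b : (¬C ⊔ D): entailed.

Yes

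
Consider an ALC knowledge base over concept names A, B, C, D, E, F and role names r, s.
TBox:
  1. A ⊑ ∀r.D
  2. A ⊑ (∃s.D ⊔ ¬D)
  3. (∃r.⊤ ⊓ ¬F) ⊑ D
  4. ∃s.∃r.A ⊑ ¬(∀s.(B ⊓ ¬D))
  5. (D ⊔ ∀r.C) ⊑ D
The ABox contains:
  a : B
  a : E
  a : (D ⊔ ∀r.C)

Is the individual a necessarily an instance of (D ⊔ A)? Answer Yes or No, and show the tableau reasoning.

Yes

1. a : (D ⊔ A)?  L(a) = {B, E, (D ⊔ ∀r.C)} ∪ {(¬D ⊓ ¬A)}
   clash {D, ¬D} at a — a ∈ (D ⊔ A)
2. Hence a : (D ⊔ A): entailed.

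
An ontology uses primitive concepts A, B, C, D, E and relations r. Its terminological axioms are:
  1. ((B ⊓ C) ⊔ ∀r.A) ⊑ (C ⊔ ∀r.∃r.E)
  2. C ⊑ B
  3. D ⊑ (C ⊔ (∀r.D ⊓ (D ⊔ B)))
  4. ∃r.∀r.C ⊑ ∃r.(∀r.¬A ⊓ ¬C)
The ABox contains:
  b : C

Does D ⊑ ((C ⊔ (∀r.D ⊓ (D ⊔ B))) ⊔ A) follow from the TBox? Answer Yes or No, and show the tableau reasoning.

Yes

1. D ⊑ ((C ⊔ (∀r.D ⊓ (D ⊔ B))) ⊔ A)  ⇔  (D ⊓ ((¬C ⊓ (∃r.¬D ⊔ (¬D ⊓ ¬B))) ⊓ ¬A)) unsat w.r.t. T
   all branches close; clash {D, ¬D} at x₀
2. Hence D ⊑ ((C ⊔ (∀r.D ⊓ (D ⊔ B))) ⊔ A): entailed.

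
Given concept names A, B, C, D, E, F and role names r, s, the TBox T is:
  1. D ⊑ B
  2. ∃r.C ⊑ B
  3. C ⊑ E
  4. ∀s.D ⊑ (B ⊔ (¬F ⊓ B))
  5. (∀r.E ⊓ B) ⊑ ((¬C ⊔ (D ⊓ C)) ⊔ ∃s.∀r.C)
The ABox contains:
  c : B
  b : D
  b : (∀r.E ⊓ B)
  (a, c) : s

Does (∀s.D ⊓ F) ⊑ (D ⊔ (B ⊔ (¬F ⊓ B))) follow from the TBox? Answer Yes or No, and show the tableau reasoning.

Yes

1. (∀s.D ⊓ F) ⊑ (D ⊔ (B ⊔ (¬F ⊓ B)))  ⇔  ((∀s.D ⊓ F) ⊓ (¬D ⊓ (¬B ⊓ (F ⊔ ¬B)))) unsat w.r.t. T
   all branches close; clash {B, ¬B} at x₀
2. Hence (∀s.D ⊓ F) ⊑ (D ⊔ (B ⊔ (¬F ⊓ B))): entailed.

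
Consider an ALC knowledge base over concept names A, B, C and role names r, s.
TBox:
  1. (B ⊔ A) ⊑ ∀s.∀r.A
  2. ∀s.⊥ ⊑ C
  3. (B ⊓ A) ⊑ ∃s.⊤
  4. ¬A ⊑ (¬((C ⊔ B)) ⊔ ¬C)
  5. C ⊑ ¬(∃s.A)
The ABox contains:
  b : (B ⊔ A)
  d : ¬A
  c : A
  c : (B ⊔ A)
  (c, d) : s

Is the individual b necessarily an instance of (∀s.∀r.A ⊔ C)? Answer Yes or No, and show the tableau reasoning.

1. b : (∀s.∀r.A ⊔ C)?  L(b) = {(B ⊔ A)} ∪ {(∃s.∃r.¬A ⊓ ¬C)}
   clash {C, ¬C} at b — b ∈ (∀s.∀r.A ⊔ C)
2. Hence b : (∀s.∀r.A ⊔ C): entailed.

Yes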